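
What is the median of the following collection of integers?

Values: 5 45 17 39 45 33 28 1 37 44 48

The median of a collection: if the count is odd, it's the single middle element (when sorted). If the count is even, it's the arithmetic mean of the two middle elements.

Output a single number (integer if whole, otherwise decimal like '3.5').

Step 1: insert 5 -> lo=[5] (size 1, max 5) hi=[] (size 0) -> median=5
Step 2: insert 45 -> lo=[5] (size 1, max 5) hi=[45] (size 1, min 45) -> median=25
Step 3: insert 17 -> lo=[5, 17] (size 2, max 17) hi=[45] (size 1, min 45) -> median=17
Step 4: insert 39 -> lo=[5, 17] (size 2, max 17) hi=[39, 45] (size 2, min 39) -> median=28
Step 5: insert 45 -> lo=[5, 17, 39] (size 3, max 39) hi=[45, 45] (size 2, min 45) -> median=39
Step 6: insert 33 -> lo=[5, 17, 33] (size 3, max 33) hi=[39, 45, 45] (size 3, min 39) -> median=36
Step 7: insert 28 -> lo=[5, 17, 28, 33] (size 4, max 33) hi=[39, 45, 45] (size 3, min 39) -> median=33
Step 8: insert 1 -> lo=[1, 5, 17, 28] (size 4, max 28) hi=[33, 39, 45, 45] (size 4, min 33) -> median=30.5
Step 9: insert 37 -> lo=[1, 5, 17, 28, 33] (size 5, max 33) hi=[37, 39, 45, 45] (size 4, min 37) -> median=33
Step 10: insert 44 -> lo=[1, 5, 17, 28, 33] (size 5, max 33) hi=[37, 39, 44, 45, 45] (size 5, min 37) -> median=35
Step 11: insert 48 -> lo=[1, 5, 17, 28, 33, 37] (size 6, max 37) hi=[39, 44, 45, 45, 48] (size 5, min 39) -> median=37

Answer: 37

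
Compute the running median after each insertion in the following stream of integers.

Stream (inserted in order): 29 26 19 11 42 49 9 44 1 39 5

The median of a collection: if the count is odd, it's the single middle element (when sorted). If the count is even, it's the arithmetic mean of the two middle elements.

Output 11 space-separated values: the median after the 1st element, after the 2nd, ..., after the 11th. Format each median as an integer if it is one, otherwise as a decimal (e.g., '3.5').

Answer: 29 27.5 26 22.5 26 27.5 26 27.5 26 27.5 26

Derivation:
Step 1: insert 29 -> lo=[29] (size 1, max 29) hi=[] (size 0) -> median=29
Step 2: insert 26 -> lo=[26] (size 1, max 26) hi=[29] (size 1, min 29) -> median=27.5
Step 3: insert 19 -> lo=[19, 26] (size 2, max 26) hi=[29] (size 1, min 29) -> median=26
Step 4: insert 11 -> lo=[11, 19] (size 2, max 19) hi=[26, 29] (size 2, min 26) -> median=22.5
Step 5: insert 42 -> lo=[11, 19, 26] (size 3, max 26) hi=[29, 42] (size 2, min 29) -> median=26
Step 6: insert 49 -> lo=[11, 19, 26] (size 3, max 26) hi=[29, 42, 49] (size 3, min 29) -> median=27.5
Step 7: insert 9 -> lo=[9, 11, 19, 26] (size 4, max 26) hi=[29, 42, 49] (size 3, min 29) -> median=26
Step 8: insert 44 -> lo=[9, 11, 19, 26] (size 4, max 26) hi=[29, 42, 44, 49] (size 4, min 29) -> median=27.5
Step 9: insert 1 -> lo=[1, 9, 11, 19, 26] (size 5, max 26) hi=[29, 42, 44, 49] (size 4, min 29) -> median=26
Step 10: insert 39 -> lo=[1, 9, 11, 19, 26] (size 5, max 26) hi=[29, 39, 42, 44, 49] (size 5, min 29) -> median=27.5
Step 11: insert 5 -> lo=[1, 5, 9, 11, 19, 26] (size 6, max 26) hi=[29, 39, 42, 44, 49] (size 5, min 29) -> median=26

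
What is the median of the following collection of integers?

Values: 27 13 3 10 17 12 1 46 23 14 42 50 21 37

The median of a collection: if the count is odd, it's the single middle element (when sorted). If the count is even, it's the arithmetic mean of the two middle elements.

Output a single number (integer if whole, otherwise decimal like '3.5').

Answer: 19

Derivation:
Step 1: insert 27 -> lo=[27] (size 1, max 27) hi=[] (size 0) -> median=27
Step 2: insert 13 -> lo=[13] (size 1, max 13) hi=[27] (size 1, min 27) -> median=20
Step 3: insert 3 -> lo=[3, 13] (size 2, max 13) hi=[27] (size 1, min 27) -> median=13
Step 4: insert 10 -> lo=[3, 10] (size 2, max 10) hi=[13, 27] (size 2, min 13) -> median=11.5
Step 5: insert 17 -> lo=[3, 10, 13] (size 3, max 13) hi=[17, 27] (size 2, min 17) -> median=13
Step 6: insert 12 -> lo=[3, 10, 12] (size 3, max 12) hi=[13, 17, 27] (size 3, min 13) -> median=12.5
Step 7: insert 1 -> lo=[1, 3, 10, 12] (size 4, max 12) hi=[13, 17, 27] (size 3, min 13) -> median=12
Step 8: insert 46 -> lo=[1, 3, 10, 12] (size 4, max 12) hi=[13, 17, 27, 46] (size 4, min 13) -> median=12.5
Step 9: insert 23 -> lo=[1, 3, 10, 12, 13] (size 5, max 13) hi=[17, 23, 27, 46] (size 4, min 17) -> median=13
Step 10: insert 14 -> lo=[1, 3, 10, 12, 13] (size 5, max 13) hi=[14, 17, 23, 27, 46] (size 5, min 14) -> median=13.5
Step 11: insert 42 -> lo=[1, 3, 10, 12, 13, 14] (size 6, max 14) hi=[17, 23, 27, 42, 46] (size 5, min 17) -> median=14
Step 12: insert 50 -> lo=[1, 3, 10, 12, 13, 14] (size 6, max 14) hi=[17, 23, 27, 42, 46, 50] (size 6, min 17) -> median=15.5
Step 13: insert 21 -> lo=[1, 3, 10, 12, 13, 14, 17] (size 7, max 17) hi=[21, 23, 27, 42, 46, 50] (size 6, min 21) -> median=17
Step 14: insert 37 -> lo=[1, 3, 10, 12, 13, 14, 17] (size 7, max 17) hi=[21, 23, 27, 37, 42, 46, 50] (size 7, min 21) -> median=19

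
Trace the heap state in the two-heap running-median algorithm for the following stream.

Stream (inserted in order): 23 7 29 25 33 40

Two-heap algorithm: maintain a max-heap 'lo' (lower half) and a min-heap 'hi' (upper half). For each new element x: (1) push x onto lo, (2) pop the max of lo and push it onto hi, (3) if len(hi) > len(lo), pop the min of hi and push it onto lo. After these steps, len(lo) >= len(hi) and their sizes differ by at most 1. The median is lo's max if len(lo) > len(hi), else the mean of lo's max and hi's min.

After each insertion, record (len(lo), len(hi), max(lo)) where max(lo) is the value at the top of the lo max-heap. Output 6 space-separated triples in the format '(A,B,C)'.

Answer: (1,0,23) (1,1,7) (2,1,23) (2,2,23) (3,2,25) (3,3,25)

Derivation:
Step 1: insert 23 -> lo=[23] hi=[] -> (len(lo)=1, len(hi)=0, max(lo)=23)
Step 2: insert 7 -> lo=[7] hi=[23] -> (len(lo)=1, len(hi)=1, max(lo)=7)
Step 3: insert 29 -> lo=[7, 23] hi=[29] -> (len(lo)=2, len(hi)=1, max(lo)=23)
Step 4: insert 25 -> lo=[7, 23] hi=[25, 29] -> (len(lo)=2, len(hi)=2, max(lo)=23)
Step 5: insert 33 -> lo=[7, 23, 25] hi=[29, 33] -> (len(lo)=3, len(hi)=2, max(lo)=25)
Step 6: insert 40 -> lo=[7, 23, 25] hi=[29, 33, 40] -> (len(lo)=3, len(hi)=3, max(lo)=25)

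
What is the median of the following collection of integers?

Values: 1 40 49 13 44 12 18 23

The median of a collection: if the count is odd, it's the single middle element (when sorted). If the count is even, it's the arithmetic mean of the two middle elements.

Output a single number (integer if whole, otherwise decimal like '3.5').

Answer: 20.5

Derivation:
Step 1: insert 1 -> lo=[1] (size 1, max 1) hi=[] (size 0) -> median=1
Step 2: insert 40 -> lo=[1] (size 1, max 1) hi=[40] (size 1, min 40) -> median=20.5
Step 3: insert 49 -> lo=[1, 40] (size 2, max 40) hi=[49] (size 1, min 49) -> median=40
Step 4: insert 13 -> lo=[1, 13] (size 2, max 13) hi=[40, 49] (size 2, min 40) -> median=26.5
Step 5: insert 44 -> lo=[1, 13, 40] (size 3, max 40) hi=[44, 49] (size 2, min 44) -> median=40
Step 6: insert 12 -> lo=[1, 12, 13] (size 3, max 13) hi=[40, 44, 49] (size 3, min 40) -> median=26.5
Step 7: insert 18 -> lo=[1, 12, 13, 18] (size 4, max 18) hi=[40, 44, 49] (size 3, min 40) -> median=18
Step 8: insert 23 -> lo=[1, 12, 13, 18] (size 4, max 18) hi=[23, 40, 44, 49] (size 4, min 23) -> median=20.5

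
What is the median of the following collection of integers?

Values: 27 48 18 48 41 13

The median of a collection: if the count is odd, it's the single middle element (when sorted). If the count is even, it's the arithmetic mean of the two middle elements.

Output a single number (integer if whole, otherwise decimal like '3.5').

Step 1: insert 27 -> lo=[27] (size 1, max 27) hi=[] (size 0) -> median=27
Step 2: insert 48 -> lo=[27] (size 1, max 27) hi=[48] (size 1, min 48) -> median=37.5
Step 3: insert 18 -> lo=[18, 27] (size 2, max 27) hi=[48] (size 1, min 48) -> median=27
Step 4: insert 48 -> lo=[18, 27] (size 2, max 27) hi=[48, 48] (size 2, min 48) -> median=37.5
Step 5: insert 41 -> lo=[18, 27, 41] (size 3, max 41) hi=[48, 48] (size 2, min 48) -> median=41
Step 6: insert 13 -> lo=[13, 18, 27] (size 3, max 27) hi=[41, 48, 48] (size 3, min 41) -> median=34

Answer: 34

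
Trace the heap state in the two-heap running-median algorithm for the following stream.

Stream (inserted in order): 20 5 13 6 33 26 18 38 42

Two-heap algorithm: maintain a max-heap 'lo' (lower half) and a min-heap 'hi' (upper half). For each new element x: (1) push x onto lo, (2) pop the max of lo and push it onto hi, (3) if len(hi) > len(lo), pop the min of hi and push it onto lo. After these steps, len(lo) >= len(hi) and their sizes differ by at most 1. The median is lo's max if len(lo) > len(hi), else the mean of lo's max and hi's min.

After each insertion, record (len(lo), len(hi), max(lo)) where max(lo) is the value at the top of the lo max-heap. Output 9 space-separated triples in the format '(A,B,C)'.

Answer: (1,0,20) (1,1,5) (2,1,13) (2,2,6) (3,2,13) (3,3,13) (4,3,18) (4,4,18) (5,4,20)

Derivation:
Step 1: insert 20 -> lo=[20] hi=[] -> (len(lo)=1, len(hi)=0, max(lo)=20)
Step 2: insert 5 -> lo=[5] hi=[20] -> (len(lo)=1, len(hi)=1, max(lo)=5)
Step 3: insert 13 -> lo=[5, 13] hi=[20] -> (len(lo)=2, len(hi)=1, max(lo)=13)
Step 4: insert 6 -> lo=[5, 6] hi=[13, 20] -> (len(lo)=2, len(hi)=2, max(lo)=6)
Step 5: insert 33 -> lo=[5, 6, 13] hi=[20, 33] -> (len(lo)=3, len(hi)=2, max(lo)=13)
Step 6: insert 26 -> lo=[5, 6, 13] hi=[20, 26, 33] -> (len(lo)=3, len(hi)=3, max(lo)=13)
Step 7: insert 18 -> lo=[5, 6, 13, 18] hi=[20, 26, 33] -> (len(lo)=4, len(hi)=3, max(lo)=18)
Step 8: insert 38 -> lo=[5, 6, 13, 18] hi=[20, 26, 33, 38] -> (len(lo)=4, len(hi)=4, max(lo)=18)
Step 9: insert 42 -> lo=[5, 6, 13, 18, 20] hi=[26, 33, 38, 42] -> (len(lo)=5, len(hi)=4, max(lo)=20)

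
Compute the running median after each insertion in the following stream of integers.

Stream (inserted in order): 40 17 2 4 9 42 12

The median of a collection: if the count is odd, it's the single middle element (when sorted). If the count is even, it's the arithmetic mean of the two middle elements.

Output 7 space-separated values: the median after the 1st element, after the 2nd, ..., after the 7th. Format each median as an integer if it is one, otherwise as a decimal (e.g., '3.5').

Answer: 40 28.5 17 10.5 9 13 12

Derivation:
Step 1: insert 40 -> lo=[40] (size 1, max 40) hi=[] (size 0) -> median=40
Step 2: insert 17 -> lo=[17] (size 1, max 17) hi=[40] (size 1, min 40) -> median=28.5
Step 3: insert 2 -> lo=[2, 17] (size 2, max 17) hi=[40] (size 1, min 40) -> median=17
Step 4: insert 4 -> lo=[2, 4] (size 2, max 4) hi=[17, 40] (size 2, min 17) -> median=10.5
Step 5: insert 9 -> lo=[2, 4, 9] (size 3, max 9) hi=[17, 40] (size 2, min 17) -> median=9
Step 6: insert 42 -> lo=[2, 4, 9] (size 3, max 9) hi=[17, 40, 42] (size 3, min 17) -> median=13
Step 7: insert 12 -> lo=[2, 4, 9, 12] (size 4, max 12) hi=[17, 40, 42] (size 3, min 17) -> median=12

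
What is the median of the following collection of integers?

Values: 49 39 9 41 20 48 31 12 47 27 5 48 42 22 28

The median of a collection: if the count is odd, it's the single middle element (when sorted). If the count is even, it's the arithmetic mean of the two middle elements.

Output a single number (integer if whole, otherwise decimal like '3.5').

Step 1: insert 49 -> lo=[49] (size 1, max 49) hi=[] (size 0) -> median=49
Step 2: insert 39 -> lo=[39] (size 1, max 39) hi=[49] (size 1, min 49) -> median=44
Step 3: insert 9 -> lo=[9, 39] (size 2, max 39) hi=[49] (size 1, min 49) -> median=39
Step 4: insert 41 -> lo=[9, 39] (size 2, max 39) hi=[41, 49] (size 2, min 41) -> median=40
Step 5: insert 20 -> lo=[9, 20, 39] (size 3, max 39) hi=[41, 49] (size 2, min 41) -> median=39
Step 6: insert 48 -> lo=[9, 20, 39] (size 3, max 39) hi=[41, 48, 49] (size 3, min 41) -> median=40
Step 7: insert 31 -> lo=[9, 20, 31, 39] (size 4, max 39) hi=[41, 48, 49] (size 3, min 41) -> median=39
Step 8: insert 12 -> lo=[9, 12, 20, 31] (size 4, max 31) hi=[39, 41, 48, 49] (size 4, min 39) -> median=35
Step 9: insert 47 -> lo=[9, 12, 20, 31, 39] (size 5, max 39) hi=[41, 47, 48, 49] (size 4, min 41) -> median=39
Step 10: insert 27 -> lo=[9, 12, 20, 27, 31] (size 5, max 31) hi=[39, 41, 47, 48, 49] (size 5, min 39) -> median=35
Step 11: insert 5 -> lo=[5, 9, 12, 20, 27, 31] (size 6, max 31) hi=[39, 41, 47, 48, 49] (size 5, min 39) -> median=31
Step 12: insert 48 -> lo=[5, 9, 12, 20, 27, 31] (size 6, max 31) hi=[39, 41, 47, 48, 48, 49] (size 6, min 39) -> median=35
Step 13: insert 42 -> lo=[5, 9, 12, 20, 27, 31, 39] (size 7, max 39) hi=[41, 42, 47, 48, 48, 49] (size 6, min 41) -> median=39
Step 14: insert 22 -> lo=[5, 9, 12, 20, 22, 27, 31] (size 7, max 31) hi=[39, 41, 42, 47, 48, 48, 49] (size 7, min 39) -> median=35
Step 15: insert 28 -> lo=[5, 9, 12, 20, 22, 27, 28, 31] (size 8, max 31) hi=[39, 41, 42, 47, 48, 48, 49] (size 7, min 39) -> median=31

Answer: 31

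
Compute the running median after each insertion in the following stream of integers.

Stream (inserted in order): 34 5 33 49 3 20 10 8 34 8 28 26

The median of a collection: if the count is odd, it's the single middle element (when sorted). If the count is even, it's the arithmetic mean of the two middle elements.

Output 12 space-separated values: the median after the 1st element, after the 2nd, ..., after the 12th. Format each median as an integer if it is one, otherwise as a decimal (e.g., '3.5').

Step 1: insert 34 -> lo=[34] (size 1, max 34) hi=[] (size 0) -> median=34
Step 2: insert 5 -> lo=[5] (size 1, max 5) hi=[34] (size 1, min 34) -> median=19.5
Step 3: insert 33 -> lo=[5, 33] (size 2, max 33) hi=[34] (size 1, min 34) -> median=33
Step 4: insert 49 -> lo=[5, 33] (size 2, max 33) hi=[34, 49] (size 2, min 34) -> median=33.5
Step 5: insert 3 -> lo=[3, 5, 33] (size 3, max 33) hi=[34, 49] (size 2, min 34) -> median=33
Step 6: insert 20 -> lo=[3, 5, 20] (size 3, max 20) hi=[33, 34, 49] (size 3, min 33) -> median=26.5
Step 7: insert 10 -> lo=[3, 5, 10, 20] (size 4, max 20) hi=[33, 34, 49] (size 3, min 33) -> median=20
Step 8: insert 8 -> lo=[3, 5, 8, 10] (size 4, max 10) hi=[20, 33, 34, 49] (size 4, min 20) -> median=15
Step 9: insert 34 -> lo=[3, 5, 8, 10, 20] (size 5, max 20) hi=[33, 34, 34, 49] (size 4, min 33) -> median=20
Step 10: insert 8 -> lo=[3, 5, 8, 8, 10] (size 5, max 10) hi=[20, 33, 34, 34, 49] (size 5, min 20) -> median=15
Step 11: insert 28 -> lo=[3, 5, 8, 8, 10, 20] (size 6, max 20) hi=[28, 33, 34, 34, 49] (size 5, min 28) -> median=20
Step 12: insert 26 -> lo=[3, 5, 8, 8, 10, 20] (size 6, max 20) hi=[26, 28, 33, 34, 34, 49] (size 6, min 26) -> median=23

Answer: 34 19.5 33 33.5 33 26.5 20 15 20 15 20 23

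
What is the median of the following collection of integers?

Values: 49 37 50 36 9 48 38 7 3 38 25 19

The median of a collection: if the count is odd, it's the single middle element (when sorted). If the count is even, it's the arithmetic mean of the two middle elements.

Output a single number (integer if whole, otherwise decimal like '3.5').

Answer: 36.5

Derivation:
Step 1: insert 49 -> lo=[49] (size 1, max 49) hi=[] (size 0) -> median=49
Step 2: insert 37 -> lo=[37] (size 1, max 37) hi=[49] (size 1, min 49) -> median=43
Step 3: insert 50 -> lo=[37, 49] (size 2, max 49) hi=[50] (size 1, min 50) -> median=49
Step 4: insert 36 -> lo=[36, 37] (size 2, max 37) hi=[49, 50] (size 2, min 49) -> median=43
Step 5: insert 9 -> lo=[9, 36, 37] (size 3, max 37) hi=[49, 50] (size 2, min 49) -> median=37
Step 6: insert 48 -> lo=[9, 36, 37] (size 3, max 37) hi=[48, 49, 50] (size 3, min 48) -> median=42.5
Step 7: insert 38 -> lo=[9, 36, 37, 38] (size 4, max 38) hi=[48, 49, 50] (size 3, min 48) -> median=38
Step 8: insert 7 -> lo=[7, 9, 36, 37] (size 4, max 37) hi=[38, 48, 49, 50] (size 4, min 38) -> median=37.5
Step 9: insert 3 -> lo=[3, 7, 9, 36, 37] (size 5, max 37) hi=[38, 48, 49, 50] (size 4, min 38) -> median=37
Step 10: insert 38 -> lo=[3, 7, 9, 36, 37] (size 5, max 37) hi=[38, 38, 48, 49, 50] (size 5, min 38) -> median=37.5
Step 11: insert 25 -> lo=[3, 7, 9, 25, 36, 37] (size 6, max 37) hi=[38, 38, 48, 49, 50] (size 5, min 38) -> median=37
Step 12: insert 19 -> lo=[3, 7, 9, 19, 25, 36] (size 6, max 36) hi=[37, 38, 38, 48, 49, 50] (size 6, min 37) -> median=36.5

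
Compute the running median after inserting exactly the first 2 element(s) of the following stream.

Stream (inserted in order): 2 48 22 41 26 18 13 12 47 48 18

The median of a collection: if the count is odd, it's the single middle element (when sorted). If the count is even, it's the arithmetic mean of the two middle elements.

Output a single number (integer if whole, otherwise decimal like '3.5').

Step 1: insert 2 -> lo=[2] (size 1, max 2) hi=[] (size 0) -> median=2
Step 2: insert 48 -> lo=[2] (size 1, max 2) hi=[48] (size 1, min 48) -> median=25

Answer: 25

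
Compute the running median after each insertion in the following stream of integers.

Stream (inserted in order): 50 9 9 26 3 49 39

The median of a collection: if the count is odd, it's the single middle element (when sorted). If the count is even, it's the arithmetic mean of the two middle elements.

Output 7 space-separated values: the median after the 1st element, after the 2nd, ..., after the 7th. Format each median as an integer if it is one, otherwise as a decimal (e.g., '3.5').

Step 1: insert 50 -> lo=[50] (size 1, max 50) hi=[] (size 0) -> median=50
Step 2: insert 9 -> lo=[9] (size 1, max 9) hi=[50] (size 1, min 50) -> median=29.5
Step 3: insert 9 -> lo=[9, 9] (size 2, max 9) hi=[50] (size 1, min 50) -> median=9
Step 4: insert 26 -> lo=[9, 9] (size 2, max 9) hi=[26, 50] (size 2, min 26) -> median=17.5
Step 5: insert 3 -> lo=[3, 9, 9] (size 3, max 9) hi=[26, 50] (size 2, min 26) -> median=9
Step 6: insert 49 -> lo=[3, 9, 9] (size 3, max 9) hi=[26, 49, 50] (size 3, min 26) -> median=17.5
Step 7: insert 39 -> lo=[3, 9, 9, 26] (size 4, max 26) hi=[39, 49, 50] (size 3, min 39) -> median=26

Answer: 50 29.5 9 17.5 9 17.5 26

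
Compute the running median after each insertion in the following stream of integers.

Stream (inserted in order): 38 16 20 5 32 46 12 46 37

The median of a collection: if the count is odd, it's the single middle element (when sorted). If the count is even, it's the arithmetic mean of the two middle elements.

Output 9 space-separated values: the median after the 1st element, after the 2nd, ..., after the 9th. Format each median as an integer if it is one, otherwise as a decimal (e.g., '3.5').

Answer: 38 27 20 18 20 26 20 26 32

Derivation:
Step 1: insert 38 -> lo=[38] (size 1, max 38) hi=[] (size 0) -> median=38
Step 2: insert 16 -> lo=[16] (size 1, max 16) hi=[38] (size 1, min 38) -> median=27
Step 3: insert 20 -> lo=[16, 20] (size 2, max 20) hi=[38] (size 1, min 38) -> median=20
Step 4: insert 5 -> lo=[5, 16] (size 2, max 16) hi=[20, 38] (size 2, min 20) -> median=18
Step 5: insert 32 -> lo=[5, 16, 20] (size 3, max 20) hi=[32, 38] (size 2, min 32) -> median=20
Step 6: insert 46 -> lo=[5, 16, 20] (size 3, max 20) hi=[32, 38, 46] (size 3, min 32) -> median=26
Step 7: insert 12 -> lo=[5, 12, 16, 20] (size 4, max 20) hi=[32, 38, 46] (size 3, min 32) -> median=20
Step 8: insert 46 -> lo=[5, 12, 16, 20] (size 4, max 20) hi=[32, 38, 46, 46] (size 4, min 32) -> median=26
Step 9: insert 37 -> lo=[5, 12, 16, 20, 32] (size 5, max 32) hi=[37, 38, 46, 46] (size 4, min 37) -> median=32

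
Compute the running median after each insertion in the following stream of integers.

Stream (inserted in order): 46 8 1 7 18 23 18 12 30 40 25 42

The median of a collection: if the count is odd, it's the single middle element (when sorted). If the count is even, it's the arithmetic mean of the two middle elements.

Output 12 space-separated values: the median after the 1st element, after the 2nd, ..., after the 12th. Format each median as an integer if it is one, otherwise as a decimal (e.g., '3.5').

Step 1: insert 46 -> lo=[46] (size 1, max 46) hi=[] (size 0) -> median=46
Step 2: insert 8 -> lo=[8] (size 1, max 8) hi=[46] (size 1, min 46) -> median=27
Step 3: insert 1 -> lo=[1, 8] (size 2, max 8) hi=[46] (size 1, min 46) -> median=8
Step 4: insert 7 -> lo=[1, 7] (size 2, max 7) hi=[8, 46] (size 2, min 8) -> median=7.5
Step 5: insert 18 -> lo=[1, 7, 8] (size 3, max 8) hi=[18, 46] (size 2, min 18) -> median=8
Step 6: insert 23 -> lo=[1, 7, 8] (size 3, max 8) hi=[18, 23, 46] (size 3, min 18) -> median=13
Step 7: insert 18 -> lo=[1, 7, 8, 18] (size 4, max 18) hi=[18, 23, 46] (size 3, min 18) -> median=18
Step 8: insert 12 -> lo=[1, 7, 8, 12] (size 4, max 12) hi=[18, 18, 23, 46] (size 4, min 18) -> median=15
Step 9: insert 30 -> lo=[1, 7, 8, 12, 18] (size 5, max 18) hi=[18, 23, 30, 46] (size 4, min 18) -> median=18
Step 10: insert 40 -> lo=[1, 7, 8, 12, 18] (size 5, max 18) hi=[18, 23, 30, 40, 46] (size 5, min 18) -> median=18
Step 11: insert 25 -> lo=[1, 7, 8, 12, 18, 18] (size 6, max 18) hi=[23, 25, 30, 40, 46] (size 5, min 23) -> median=18
Step 12: insert 42 -> lo=[1, 7, 8, 12, 18, 18] (size 6, max 18) hi=[23, 25, 30, 40, 42, 46] (size 6, min 23) -> median=20.5

Answer: 46 27 8 7.5 8 13 18 15 18 18 18 20.5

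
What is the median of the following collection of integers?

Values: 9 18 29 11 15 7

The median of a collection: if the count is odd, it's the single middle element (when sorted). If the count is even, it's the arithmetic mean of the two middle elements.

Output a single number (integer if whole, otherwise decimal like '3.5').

Answer: 13

Derivation:
Step 1: insert 9 -> lo=[9] (size 1, max 9) hi=[] (size 0) -> median=9
Step 2: insert 18 -> lo=[9] (size 1, max 9) hi=[18] (size 1, min 18) -> median=13.5
Step 3: insert 29 -> lo=[9, 18] (size 2, max 18) hi=[29] (size 1, min 29) -> median=18
Step 4: insert 11 -> lo=[9, 11] (size 2, max 11) hi=[18, 29] (size 2, min 18) -> median=14.5
Step 5: insert 15 -> lo=[9, 11, 15] (size 3, max 15) hi=[18, 29] (size 2, min 18) -> median=15
Step 6: insert 7 -> lo=[7, 9, 11] (size 3, max 11) hi=[15, 18, 29] (size 3, min 15) -> median=13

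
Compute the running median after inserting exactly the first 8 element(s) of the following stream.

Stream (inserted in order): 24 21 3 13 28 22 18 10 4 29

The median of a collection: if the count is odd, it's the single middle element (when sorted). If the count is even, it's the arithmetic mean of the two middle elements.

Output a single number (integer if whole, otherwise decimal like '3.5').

Answer: 19.5

Derivation:
Step 1: insert 24 -> lo=[24] (size 1, max 24) hi=[] (size 0) -> median=24
Step 2: insert 21 -> lo=[21] (size 1, max 21) hi=[24] (size 1, min 24) -> median=22.5
Step 3: insert 3 -> lo=[3, 21] (size 2, max 21) hi=[24] (size 1, min 24) -> median=21
Step 4: insert 13 -> lo=[3, 13] (size 2, max 13) hi=[21, 24] (size 2, min 21) -> median=17
Step 5: insert 28 -> lo=[3, 13, 21] (size 3, max 21) hi=[24, 28] (size 2, min 24) -> median=21
Step 6: insert 22 -> lo=[3, 13, 21] (size 3, max 21) hi=[22, 24, 28] (size 3, min 22) -> median=21.5
Step 7: insert 18 -> lo=[3, 13, 18, 21] (size 4, max 21) hi=[22, 24, 28] (size 3, min 22) -> median=21
Step 8: insert 10 -> lo=[3, 10, 13, 18] (size 4, max 18) hi=[21, 22, 24, 28] (size 4, min 21) -> median=19.5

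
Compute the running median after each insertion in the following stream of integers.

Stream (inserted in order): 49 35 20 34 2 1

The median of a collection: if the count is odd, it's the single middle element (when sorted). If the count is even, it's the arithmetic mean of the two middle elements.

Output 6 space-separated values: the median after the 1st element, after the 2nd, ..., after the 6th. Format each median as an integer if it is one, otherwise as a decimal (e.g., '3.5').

Step 1: insert 49 -> lo=[49] (size 1, max 49) hi=[] (size 0) -> median=49
Step 2: insert 35 -> lo=[35] (size 1, max 35) hi=[49] (size 1, min 49) -> median=42
Step 3: insert 20 -> lo=[20, 35] (size 2, max 35) hi=[49] (size 1, min 49) -> median=35
Step 4: insert 34 -> lo=[20, 34] (size 2, max 34) hi=[35, 49] (size 2, min 35) -> median=34.5
Step 5: insert 2 -> lo=[2, 20, 34] (size 3, max 34) hi=[35, 49] (size 2, min 35) -> median=34
Step 6: insert 1 -> lo=[1, 2, 20] (size 3, max 20) hi=[34, 35, 49] (size 3, min 34) -> median=27

Answer: 49 42 35 34.5 34 27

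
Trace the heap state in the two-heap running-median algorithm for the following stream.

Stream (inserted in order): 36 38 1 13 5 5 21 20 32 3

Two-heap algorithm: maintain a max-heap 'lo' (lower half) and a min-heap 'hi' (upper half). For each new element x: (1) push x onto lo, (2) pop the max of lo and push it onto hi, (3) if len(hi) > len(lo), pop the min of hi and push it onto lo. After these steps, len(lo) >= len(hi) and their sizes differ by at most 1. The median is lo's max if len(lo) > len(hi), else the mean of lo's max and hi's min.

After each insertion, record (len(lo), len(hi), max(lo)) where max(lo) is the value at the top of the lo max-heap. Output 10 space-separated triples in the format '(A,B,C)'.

Step 1: insert 36 -> lo=[36] hi=[] -> (len(lo)=1, len(hi)=0, max(lo)=36)
Step 2: insert 38 -> lo=[36] hi=[38] -> (len(lo)=1, len(hi)=1, max(lo)=36)
Step 3: insert 1 -> lo=[1, 36] hi=[38] -> (len(lo)=2, len(hi)=1, max(lo)=36)
Step 4: insert 13 -> lo=[1, 13] hi=[36, 38] -> (len(lo)=2, len(hi)=2, max(lo)=13)
Step 5: insert 5 -> lo=[1, 5, 13] hi=[36, 38] -> (len(lo)=3, len(hi)=2, max(lo)=13)
Step 6: insert 5 -> lo=[1, 5, 5] hi=[13, 36, 38] -> (len(lo)=3, len(hi)=3, max(lo)=5)
Step 7: insert 21 -> lo=[1, 5, 5, 13] hi=[21, 36, 38] -> (len(lo)=4, len(hi)=3, max(lo)=13)
Step 8: insert 20 -> lo=[1, 5, 5, 13] hi=[20, 21, 36, 38] -> (len(lo)=4, len(hi)=4, max(lo)=13)
Step 9: insert 32 -> lo=[1, 5, 5, 13, 20] hi=[21, 32, 36, 38] -> (len(lo)=5, len(hi)=4, max(lo)=20)
Step 10: insert 3 -> lo=[1, 3, 5, 5, 13] hi=[20, 21, 32, 36, 38] -> (len(lo)=5, len(hi)=5, max(lo)=13)

Answer: (1,0,36) (1,1,36) (2,1,36) (2,2,13) (3,2,13) (3,3,5) (4,3,13) (4,4,13) (5,4,20) (5,5,13)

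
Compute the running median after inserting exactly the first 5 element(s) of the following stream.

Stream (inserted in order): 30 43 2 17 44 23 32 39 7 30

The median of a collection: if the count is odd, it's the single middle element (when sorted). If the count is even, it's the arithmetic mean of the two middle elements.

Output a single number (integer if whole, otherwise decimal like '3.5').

Answer: 30

Derivation:
Step 1: insert 30 -> lo=[30] (size 1, max 30) hi=[] (size 0) -> median=30
Step 2: insert 43 -> lo=[30] (size 1, max 30) hi=[43] (size 1, min 43) -> median=36.5
Step 3: insert 2 -> lo=[2, 30] (size 2, max 30) hi=[43] (size 1, min 43) -> median=30
Step 4: insert 17 -> lo=[2, 17] (size 2, max 17) hi=[30, 43] (size 2, min 30) -> median=23.5
Step 5: insert 44 -> lo=[2, 17, 30] (size 3, max 30) hi=[43, 44] (size 2, min 43) -> median=30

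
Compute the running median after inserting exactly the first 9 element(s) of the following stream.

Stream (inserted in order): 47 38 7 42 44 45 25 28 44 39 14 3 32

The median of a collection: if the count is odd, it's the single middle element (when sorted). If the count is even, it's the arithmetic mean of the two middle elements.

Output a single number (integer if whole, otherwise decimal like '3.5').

Answer: 42

Derivation:
Step 1: insert 47 -> lo=[47] (size 1, max 47) hi=[] (size 0) -> median=47
Step 2: insert 38 -> lo=[38] (size 1, max 38) hi=[47] (size 1, min 47) -> median=42.5
Step 3: insert 7 -> lo=[7, 38] (size 2, max 38) hi=[47] (size 1, min 47) -> median=38
Step 4: insert 42 -> lo=[7, 38] (size 2, max 38) hi=[42, 47] (size 2, min 42) -> median=40
Step 5: insert 44 -> lo=[7, 38, 42] (size 3, max 42) hi=[44, 47] (size 2, min 44) -> median=42
Step 6: insert 45 -> lo=[7, 38, 42] (size 3, max 42) hi=[44, 45, 47] (size 3, min 44) -> median=43
Step 7: insert 25 -> lo=[7, 25, 38, 42] (size 4, max 42) hi=[44, 45, 47] (size 3, min 44) -> median=42
Step 8: insert 28 -> lo=[7, 25, 28, 38] (size 4, max 38) hi=[42, 44, 45, 47] (size 4, min 42) -> median=40
Step 9: insert 44 -> lo=[7, 25, 28, 38, 42] (size 5, max 42) hi=[44, 44, 45, 47] (size 4, min 44) -> median=42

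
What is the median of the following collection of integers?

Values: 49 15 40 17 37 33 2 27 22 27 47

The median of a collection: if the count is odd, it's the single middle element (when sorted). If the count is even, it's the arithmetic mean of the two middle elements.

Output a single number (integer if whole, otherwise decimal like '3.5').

Answer: 27

Derivation:
Step 1: insert 49 -> lo=[49] (size 1, max 49) hi=[] (size 0) -> median=49
Step 2: insert 15 -> lo=[15] (size 1, max 15) hi=[49] (size 1, min 49) -> median=32
Step 3: insert 40 -> lo=[15, 40] (size 2, max 40) hi=[49] (size 1, min 49) -> median=40
Step 4: insert 17 -> lo=[15, 17] (size 2, max 17) hi=[40, 49] (size 2, min 40) -> median=28.5
Step 5: insert 37 -> lo=[15, 17, 37] (size 3, max 37) hi=[40, 49] (size 2, min 40) -> median=37
Step 6: insert 33 -> lo=[15, 17, 33] (size 3, max 33) hi=[37, 40, 49] (size 3, min 37) -> median=35
Step 7: insert 2 -> lo=[2, 15, 17, 33] (size 4, max 33) hi=[37, 40, 49] (size 3, min 37) -> median=33
Step 8: insert 27 -> lo=[2, 15, 17, 27] (size 4, max 27) hi=[33, 37, 40, 49] (size 4, min 33) -> median=30
Step 9: insert 22 -> lo=[2, 15, 17, 22, 27] (size 5, max 27) hi=[33, 37, 40, 49] (size 4, min 33) -> median=27
Step 10: insert 27 -> lo=[2, 15, 17, 22, 27] (size 5, max 27) hi=[27, 33, 37, 40, 49] (size 5, min 27) -> median=27
Step 11: insert 47 -> lo=[2, 15, 17, 22, 27, 27] (size 6, max 27) hi=[33, 37, 40, 47, 49] (size 5, min 33) -> median=27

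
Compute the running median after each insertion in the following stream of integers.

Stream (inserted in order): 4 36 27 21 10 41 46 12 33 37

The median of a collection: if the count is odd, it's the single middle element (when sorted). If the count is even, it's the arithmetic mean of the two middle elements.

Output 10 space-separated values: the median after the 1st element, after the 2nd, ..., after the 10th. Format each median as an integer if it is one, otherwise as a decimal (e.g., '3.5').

Answer: 4 20 27 24 21 24 27 24 27 30

Derivation:
Step 1: insert 4 -> lo=[4] (size 1, max 4) hi=[] (size 0) -> median=4
Step 2: insert 36 -> lo=[4] (size 1, max 4) hi=[36] (size 1, min 36) -> median=20
Step 3: insert 27 -> lo=[4, 27] (size 2, max 27) hi=[36] (size 1, min 36) -> median=27
Step 4: insert 21 -> lo=[4, 21] (size 2, max 21) hi=[27, 36] (size 2, min 27) -> median=24
Step 5: insert 10 -> lo=[4, 10, 21] (size 3, max 21) hi=[27, 36] (size 2, min 27) -> median=21
Step 6: insert 41 -> lo=[4, 10, 21] (size 3, max 21) hi=[27, 36, 41] (size 3, min 27) -> median=24
Step 7: insert 46 -> lo=[4, 10, 21, 27] (size 4, max 27) hi=[36, 41, 46] (size 3, min 36) -> median=27
Step 8: insert 12 -> lo=[4, 10, 12, 21] (size 4, max 21) hi=[27, 36, 41, 46] (size 4, min 27) -> median=24
Step 9: insert 33 -> lo=[4, 10, 12, 21, 27] (size 5, max 27) hi=[33, 36, 41, 46] (size 4, min 33) -> median=27
Step 10: insert 37 -> lo=[4, 10, 12, 21, 27] (size 5, max 27) hi=[33, 36, 37, 41, 46] (size 5, min 33) -> median=30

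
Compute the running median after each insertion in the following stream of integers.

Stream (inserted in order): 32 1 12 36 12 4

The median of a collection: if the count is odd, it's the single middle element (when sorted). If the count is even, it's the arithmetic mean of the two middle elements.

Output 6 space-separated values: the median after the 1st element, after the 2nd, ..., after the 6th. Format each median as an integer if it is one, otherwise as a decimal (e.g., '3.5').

Answer: 32 16.5 12 22 12 12

Derivation:
Step 1: insert 32 -> lo=[32] (size 1, max 32) hi=[] (size 0) -> median=32
Step 2: insert 1 -> lo=[1] (size 1, max 1) hi=[32] (size 1, min 32) -> median=16.5
Step 3: insert 12 -> lo=[1, 12] (size 2, max 12) hi=[32] (size 1, min 32) -> median=12
Step 4: insert 36 -> lo=[1, 12] (size 2, max 12) hi=[32, 36] (size 2, min 32) -> median=22
Step 5: insert 12 -> lo=[1, 12, 12] (size 3, max 12) hi=[32, 36] (size 2, min 32) -> median=12
Step 6: insert 4 -> lo=[1, 4, 12] (size 3, max 12) hi=[12, 32, 36] (size 3, min 12) -> median=12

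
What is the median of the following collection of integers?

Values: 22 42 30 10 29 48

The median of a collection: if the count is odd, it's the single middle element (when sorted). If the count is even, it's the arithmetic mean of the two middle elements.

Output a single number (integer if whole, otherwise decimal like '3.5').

Step 1: insert 22 -> lo=[22] (size 1, max 22) hi=[] (size 0) -> median=22
Step 2: insert 42 -> lo=[22] (size 1, max 22) hi=[42] (size 1, min 42) -> median=32
Step 3: insert 30 -> lo=[22, 30] (size 2, max 30) hi=[42] (size 1, min 42) -> median=30
Step 4: insert 10 -> lo=[10, 22] (size 2, max 22) hi=[30, 42] (size 2, min 30) -> median=26
Step 5: insert 29 -> lo=[10, 22, 29] (size 3, max 29) hi=[30, 42] (size 2, min 30) -> median=29
Step 6: insert 48 -> lo=[10, 22, 29] (size 3, max 29) hi=[30, 42, 48] (size 3, min 30) -> median=29.5

Answer: 29.5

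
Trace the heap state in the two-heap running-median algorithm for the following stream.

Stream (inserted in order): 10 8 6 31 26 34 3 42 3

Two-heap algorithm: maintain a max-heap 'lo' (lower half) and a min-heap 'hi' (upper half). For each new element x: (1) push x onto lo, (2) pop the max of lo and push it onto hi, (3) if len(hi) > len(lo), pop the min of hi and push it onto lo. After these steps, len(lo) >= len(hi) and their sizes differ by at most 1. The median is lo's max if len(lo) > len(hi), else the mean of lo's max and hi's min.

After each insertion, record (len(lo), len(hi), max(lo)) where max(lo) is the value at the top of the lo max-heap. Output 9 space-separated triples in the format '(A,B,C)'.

Step 1: insert 10 -> lo=[10] hi=[] -> (len(lo)=1, len(hi)=0, max(lo)=10)
Step 2: insert 8 -> lo=[8] hi=[10] -> (len(lo)=1, len(hi)=1, max(lo)=8)
Step 3: insert 6 -> lo=[6, 8] hi=[10] -> (len(lo)=2, len(hi)=1, max(lo)=8)
Step 4: insert 31 -> lo=[6, 8] hi=[10, 31] -> (len(lo)=2, len(hi)=2, max(lo)=8)
Step 5: insert 26 -> lo=[6, 8, 10] hi=[26, 31] -> (len(lo)=3, len(hi)=2, max(lo)=10)
Step 6: insert 34 -> lo=[6, 8, 10] hi=[26, 31, 34] -> (len(lo)=3, len(hi)=3, max(lo)=10)
Step 7: insert 3 -> lo=[3, 6, 8, 10] hi=[26, 31, 34] -> (len(lo)=4, len(hi)=3, max(lo)=10)
Step 8: insert 42 -> lo=[3, 6, 8, 10] hi=[26, 31, 34, 42] -> (len(lo)=4, len(hi)=4, max(lo)=10)
Step 9: insert 3 -> lo=[3, 3, 6, 8, 10] hi=[26, 31, 34, 42] -> (len(lo)=5, len(hi)=4, max(lo)=10)

Answer: (1,0,10) (1,1,8) (2,1,8) (2,2,8) (3,2,10) (3,3,10) (4,3,10) (4,4,10) (5,4,10)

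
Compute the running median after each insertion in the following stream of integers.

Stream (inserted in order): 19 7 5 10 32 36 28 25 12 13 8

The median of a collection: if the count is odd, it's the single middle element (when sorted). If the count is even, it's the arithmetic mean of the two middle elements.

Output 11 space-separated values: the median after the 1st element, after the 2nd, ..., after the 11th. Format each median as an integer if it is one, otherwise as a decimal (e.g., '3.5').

Step 1: insert 19 -> lo=[19] (size 1, max 19) hi=[] (size 0) -> median=19
Step 2: insert 7 -> lo=[7] (size 1, max 7) hi=[19] (size 1, min 19) -> median=13
Step 3: insert 5 -> lo=[5, 7] (size 2, max 7) hi=[19] (size 1, min 19) -> median=7
Step 4: insert 10 -> lo=[5, 7] (size 2, max 7) hi=[10, 19] (size 2, min 10) -> median=8.5
Step 5: insert 32 -> lo=[5, 7, 10] (size 3, max 10) hi=[19, 32] (size 2, min 19) -> median=10
Step 6: insert 36 -> lo=[5, 7, 10] (size 3, max 10) hi=[19, 32, 36] (size 3, min 19) -> median=14.5
Step 7: insert 28 -> lo=[5, 7, 10, 19] (size 4, max 19) hi=[28, 32, 36] (size 3, min 28) -> median=19
Step 8: insert 25 -> lo=[5, 7, 10, 19] (size 4, max 19) hi=[25, 28, 32, 36] (size 4, min 25) -> median=22
Step 9: insert 12 -> lo=[5, 7, 10, 12, 19] (size 5, max 19) hi=[25, 28, 32, 36] (size 4, min 25) -> median=19
Step 10: insert 13 -> lo=[5, 7, 10, 12, 13] (size 5, max 13) hi=[19, 25, 28, 32, 36] (size 5, min 19) -> median=16
Step 11: insert 8 -> lo=[5, 7, 8, 10, 12, 13] (size 6, max 13) hi=[19, 25, 28, 32, 36] (size 5, min 19) -> median=13

Answer: 19 13 7 8.5 10 14.5 19 22 19 16 13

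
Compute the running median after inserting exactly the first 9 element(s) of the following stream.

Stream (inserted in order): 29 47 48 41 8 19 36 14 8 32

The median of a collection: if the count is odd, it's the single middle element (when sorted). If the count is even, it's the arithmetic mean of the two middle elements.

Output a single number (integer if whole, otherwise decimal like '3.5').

Answer: 29

Derivation:
Step 1: insert 29 -> lo=[29] (size 1, max 29) hi=[] (size 0) -> median=29
Step 2: insert 47 -> lo=[29] (size 1, max 29) hi=[47] (size 1, min 47) -> median=38
Step 3: insert 48 -> lo=[29, 47] (size 2, max 47) hi=[48] (size 1, min 48) -> median=47
Step 4: insert 41 -> lo=[29, 41] (size 2, max 41) hi=[47, 48] (size 2, min 47) -> median=44
Step 5: insert 8 -> lo=[8, 29, 41] (size 3, max 41) hi=[47, 48] (size 2, min 47) -> median=41
Step 6: insert 19 -> lo=[8, 19, 29] (size 3, max 29) hi=[41, 47, 48] (size 3, min 41) -> median=35
Step 7: insert 36 -> lo=[8, 19, 29, 36] (size 4, max 36) hi=[41, 47, 48] (size 3, min 41) -> median=36
Step 8: insert 14 -> lo=[8, 14, 19, 29] (size 4, max 29) hi=[36, 41, 47, 48] (size 4, min 36) -> median=32.5
Step 9: insert 8 -> lo=[8, 8, 14, 19, 29] (size 5, max 29) hi=[36, 41, 47, 48] (size 4, min 36) -> median=29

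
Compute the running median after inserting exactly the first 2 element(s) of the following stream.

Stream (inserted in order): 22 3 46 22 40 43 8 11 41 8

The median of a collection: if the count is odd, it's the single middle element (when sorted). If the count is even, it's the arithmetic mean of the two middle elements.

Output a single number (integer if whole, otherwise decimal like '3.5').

Step 1: insert 22 -> lo=[22] (size 1, max 22) hi=[] (size 0) -> median=22
Step 2: insert 3 -> lo=[3] (size 1, max 3) hi=[22] (size 1, min 22) -> median=12.5

Answer: 12.5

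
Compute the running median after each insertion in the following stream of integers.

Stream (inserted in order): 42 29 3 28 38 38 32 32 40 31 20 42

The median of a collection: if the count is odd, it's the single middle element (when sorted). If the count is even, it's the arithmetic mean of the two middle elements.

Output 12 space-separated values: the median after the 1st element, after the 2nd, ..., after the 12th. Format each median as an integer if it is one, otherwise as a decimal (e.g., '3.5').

Answer: 42 35.5 29 28.5 29 33.5 32 32 32 32 32 32

Derivation:
Step 1: insert 42 -> lo=[42] (size 1, max 42) hi=[] (size 0) -> median=42
Step 2: insert 29 -> lo=[29] (size 1, max 29) hi=[42] (size 1, min 42) -> median=35.5
Step 3: insert 3 -> lo=[3, 29] (size 2, max 29) hi=[42] (size 1, min 42) -> median=29
Step 4: insert 28 -> lo=[3, 28] (size 2, max 28) hi=[29, 42] (size 2, min 29) -> median=28.5
Step 5: insert 38 -> lo=[3, 28, 29] (size 3, max 29) hi=[38, 42] (size 2, min 38) -> median=29
Step 6: insert 38 -> lo=[3, 28, 29] (size 3, max 29) hi=[38, 38, 42] (size 3, min 38) -> median=33.5
Step 7: insert 32 -> lo=[3, 28, 29, 32] (size 4, max 32) hi=[38, 38, 42] (size 3, min 38) -> median=32
Step 8: insert 32 -> lo=[3, 28, 29, 32] (size 4, max 32) hi=[32, 38, 38, 42] (size 4, min 32) -> median=32
Step 9: insert 40 -> lo=[3, 28, 29, 32, 32] (size 5, max 32) hi=[38, 38, 40, 42] (size 4, min 38) -> median=32
Step 10: insert 31 -> lo=[3, 28, 29, 31, 32] (size 5, max 32) hi=[32, 38, 38, 40, 42] (size 5, min 32) -> median=32
Step 11: insert 20 -> lo=[3, 20, 28, 29, 31, 32] (size 6, max 32) hi=[32, 38, 38, 40, 42] (size 5, min 32) -> median=32
Step 12: insert 42 -> lo=[3, 20, 28, 29, 31, 32] (size 6, max 32) hi=[32, 38, 38, 40, 42, 42] (size 6, min 32) -> median=32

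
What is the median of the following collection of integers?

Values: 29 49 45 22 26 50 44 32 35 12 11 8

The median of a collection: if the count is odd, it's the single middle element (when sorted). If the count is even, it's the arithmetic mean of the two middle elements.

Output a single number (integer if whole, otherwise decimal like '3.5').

Step 1: insert 29 -> lo=[29] (size 1, max 29) hi=[] (size 0) -> median=29
Step 2: insert 49 -> lo=[29] (size 1, max 29) hi=[49] (size 1, min 49) -> median=39
Step 3: insert 45 -> lo=[29, 45] (size 2, max 45) hi=[49] (size 1, min 49) -> median=45
Step 4: insert 22 -> lo=[22, 29] (size 2, max 29) hi=[45, 49] (size 2, min 45) -> median=37
Step 5: insert 26 -> lo=[22, 26, 29] (size 3, max 29) hi=[45, 49] (size 2, min 45) -> median=29
Step 6: insert 50 -> lo=[22, 26, 29] (size 3, max 29) hi=[45, 49, 50] (size 3, min 45) -> median=37
Step 7: insert 44 -> lo=[22, 26, 29, 44] (size 4, max 44) hi=[45, 49, 50] (size 3, min 45) -> median=44
Step 8: insert 32 -> lo=[22, 26, 29, 32] (size 4, max 32) hi=[44, 45, 49, 50] (size 4, min 44) -> median=38
Step 9: insert 35 -> lo=[22, 26, 29, 32, 35] (size 5, max 35) hi=[44, 45, 49, 50] (size 4, min 44) -> median=35
Step 10: insert 12 -> lo=[12, 22, 26, 29, 32] (size 5, max 32) hi=[35, 44, 45, 49, 50] (size 5, min 35) -> median=33.5
Step 11: insert 11 -> lo=[11, 12, 22, 26, 29, 32] (size 6, max 32) hi=[35, 44, 45, 49, 50] (size 5, min 35) -> median=32
Step 12: insert 8 -> lo=[8, 11, 12, 22, 26, 29] (size 6, max 29) hi=[32, 35, 44, 45, 49, 50] (size 6, min 32) -> median=30.5

Answer: 30.5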